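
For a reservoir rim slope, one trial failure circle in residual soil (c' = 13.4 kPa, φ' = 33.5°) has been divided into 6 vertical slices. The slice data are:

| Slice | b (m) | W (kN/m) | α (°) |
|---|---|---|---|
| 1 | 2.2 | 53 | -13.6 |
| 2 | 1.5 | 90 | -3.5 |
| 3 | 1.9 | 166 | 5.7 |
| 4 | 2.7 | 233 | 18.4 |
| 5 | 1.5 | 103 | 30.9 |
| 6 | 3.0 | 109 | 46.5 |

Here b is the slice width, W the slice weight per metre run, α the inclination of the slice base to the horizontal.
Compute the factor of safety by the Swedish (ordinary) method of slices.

FS = 3.20

Ordinary method of slices: FS = Σ[c'·Δl_i + (W_i cosα_i)·tanφ'] / Σ W_i sinα_i, with Δl_i = b_i / cosα_i.
Slice 1: Δl = 2.2/cos(-13.6°) = 2.263 m; N'_1 = 53·cos(-13.6°) = 51.5; c'Δl = 30.33; W sinα = -12.5
Slice 2: Δl = 1.5/cos(-3.5°) = 1.503 m; N'_2 = 90·cos(-3.5°) = 89.8; c'Δl = 20.14; W sinα = -5.5
Slice 3: Δl = 1.9/cos5.7° = 1.909 m; N'_3 = 166·cos5.7° = 165.2; c'Δl = 25.59; W sinα = 16.5
Slice 4: Δl = 2.7/cos18.4° = 2.845 m; N'_4 = 233·cos18.4° = 221.1; c'Δl = 38.13; W sinα = 73.5
Slice 5: Δl = 1.5/cos30.9° = 1.748 m; N'_5 = 103·cos30.9° = 88.4; c'Δl = 23.42; W sinα = 52.9
Slice 6: Δl = 3.0/cos46.5° = 4.358 m; N'_6 = 109·cos46.5° = 75.0; c'Δl = 58.40; W sinα = 79.1
Σc'Δl = 196.0 kN/m; ΣN' = 691.0 kN/m; ΣW sinα = 204.0 kN/m
Resisting = 196.0 + 691.0·tan33.5° = 196.0 + 457.4 = 653.4 kN/m
FS = 653.4 / 204.0 = 3.202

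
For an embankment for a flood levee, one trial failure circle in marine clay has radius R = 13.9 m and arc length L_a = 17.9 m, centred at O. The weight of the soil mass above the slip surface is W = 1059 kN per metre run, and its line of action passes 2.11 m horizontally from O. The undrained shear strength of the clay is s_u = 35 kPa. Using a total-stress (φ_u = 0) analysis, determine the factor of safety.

Taking moments about the centre O, the resisting moment is provided by the undrained shear strength acting along the arc:
M_R = s_u·L_a·R = 35·17.90·13.9 = 8708.4 kN·m/m
M_D = W·d = 1059·2.11 = 2234.5 kN·m/m
FS = M_R / M_D = 8708.4 / 2234.5 = 3.897

FS = 3.90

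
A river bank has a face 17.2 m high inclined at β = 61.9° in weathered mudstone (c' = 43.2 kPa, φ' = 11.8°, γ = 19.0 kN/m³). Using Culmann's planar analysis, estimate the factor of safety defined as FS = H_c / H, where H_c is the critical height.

FS = 1.27

H_c = (4c'/γ) · sinβ cosφ' / [1 − cos(β − φ')]
    = (4·43.2/19.0) · sin61.9°·cos11.8° / [1 − cos50.1°]
    = 9.095 · 0.8635 / 0.3586 = 21.90 m
FS = H_c / H = 21.90 / 17.2 = 1.273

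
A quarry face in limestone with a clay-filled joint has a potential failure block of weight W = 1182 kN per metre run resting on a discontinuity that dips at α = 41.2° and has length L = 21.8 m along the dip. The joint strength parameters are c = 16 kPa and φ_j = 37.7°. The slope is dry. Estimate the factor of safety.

FS = 1.33

Resolving the block weight along and normal to the plane and applying the Mohr–Coulomb strength on the joint:
N' = W cosα = 1182·cos41.2° = 889.4 kN/m
Driving force T = W sinα = 1182·sin41.2° = 778.6 kN/m
Resisting force R = c·L + N'·tanφ_j = 16·21.8 + 889.4·tan37.7° = 348.8 + 687.4 = 1036.2 kN/m
FS = R / T = 1036.2 / 778.6 = 1.331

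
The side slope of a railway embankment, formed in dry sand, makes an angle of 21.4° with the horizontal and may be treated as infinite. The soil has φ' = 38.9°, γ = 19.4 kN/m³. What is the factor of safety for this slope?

For a dry cohesionless infinite slope the factor of safety is FS = tanφ' / tanβ.
FS = tan38.9° / tan21.4° = 0.8069 / 0.3919 = 2.059

FS = 2.06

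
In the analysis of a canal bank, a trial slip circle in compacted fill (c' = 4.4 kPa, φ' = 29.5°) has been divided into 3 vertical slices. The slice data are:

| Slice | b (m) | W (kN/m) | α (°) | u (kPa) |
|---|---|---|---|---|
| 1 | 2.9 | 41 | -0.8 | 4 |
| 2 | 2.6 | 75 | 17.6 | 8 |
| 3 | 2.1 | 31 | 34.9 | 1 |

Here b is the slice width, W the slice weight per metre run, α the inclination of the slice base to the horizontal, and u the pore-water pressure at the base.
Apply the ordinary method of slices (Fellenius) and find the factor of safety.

Ordinary method of slices: FS = Σ[c'·Δl_i + (W_i cosα_i − u_i·Δl_i)·tanφ'] / Σ W_i sinα_i, with Δl_i = b_i / cosα_i.
Slice 1: Δl = 2.9/cos(-0.8°) = 2.900 m; N'_1 = 41·cos(-0.8°) − 4·2.900 = 29.4; c'Δl = 12.76; W sinα = -0.6
Slice 2: Δl = 2.6/cos17.6° = 2.728 m; N'_2 = 75·cos17.6° − 8·2.728 = 49.7; c'Δl = 12.00; W sinα = 22.7
Slice 3: Δl = 2.1/cos34.9° = 2.561 m; N'_3 = 31·cos34.9° − 1·2.561 = 22.9; c'Δl = 11.27; W sinα = 17.7
Σc'Δl = 36.0 kN/m; ΣN' = 101.9 kN/m; ΣW sinα = 39.8 kN/m
Resisting = 36.0 + 101.9·tan29.5° = 36.0 + 57.7 = 93.7 kN/m
FS = 93.7 / 39.8 = 2.352

FS = 2.35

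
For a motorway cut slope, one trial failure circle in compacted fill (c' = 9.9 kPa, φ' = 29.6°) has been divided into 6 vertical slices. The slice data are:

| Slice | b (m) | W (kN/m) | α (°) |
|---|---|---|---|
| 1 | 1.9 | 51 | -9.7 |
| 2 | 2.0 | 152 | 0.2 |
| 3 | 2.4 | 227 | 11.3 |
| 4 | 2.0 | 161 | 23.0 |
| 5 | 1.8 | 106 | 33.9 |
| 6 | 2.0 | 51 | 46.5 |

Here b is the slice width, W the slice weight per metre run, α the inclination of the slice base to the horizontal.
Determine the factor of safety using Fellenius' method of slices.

FS = 2.71

Ordinary method of slices: FS = Σ[c'·Δl_i + (W_i cosα_i)·tanφ'] / Σ W_i sinα_i, with Δl_i = b_i / cosα_i.
Slice 1: Δl = 1.9/cos(-9.7°) = 1.928 m; N'_1 = 51·cos(-9.7°) = 50.3; c'Δl = 19.08; W sinα = -8.6
Slice 2: Δl = 2.0/cos0.2° = 2.000 m; N'_2 = 152·cos0.2° = 152.0; c'Δl = 19.80; W sinα = 0.5
Slice 3: Δl = 2.4/cos11.3° = 2.447 m; N'_3 = 227·cos11.3° = 222.6; c'Δl = 24.23; W sinα = 44.5
Slice 4: Δl = 2.0/cos23.0° = 2.173 m; N'_4 = 161·cos23.0° = 148.2; c'Δl = 21.51; W sinα = 62.9
Slice 5: Δl = 1.8/cos33.9° = 2.169 m; N'_5 = 106·cos33.9° = 88.0; c'Δl = 21.47; W sinα = 59.1
Slice 6: Δl = 2.0/cos46.5° = 2.905 m; N'_6 = 51·cos46.5° = 35.1; c'Δl = 28.76; W sinα = 37.0
Σc'Δl = 134.9 kN/m; ΣN' = 696.2 kN/m; ΣW sinα = 195.4 kN/m
Resisting = 134.9 + 696.2·tan29.6° = 134.9 + 395.5 = 530.3 kN/m
FS = 530.3 / 195.4 = 2.714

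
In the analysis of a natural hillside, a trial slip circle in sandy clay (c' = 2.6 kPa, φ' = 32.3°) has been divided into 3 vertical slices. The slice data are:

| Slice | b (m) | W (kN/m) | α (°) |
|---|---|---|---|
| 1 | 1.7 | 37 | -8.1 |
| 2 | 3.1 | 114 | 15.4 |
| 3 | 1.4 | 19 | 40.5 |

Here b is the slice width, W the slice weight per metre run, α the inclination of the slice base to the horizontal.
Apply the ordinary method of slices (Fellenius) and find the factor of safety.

FS = 3.19

Ordinary method of slices: FS = Σ[c'·Δl_i + (W_i cosα_i)·tanφ'] / Σ W_i sinα_i, with Δl_i = b_i / cosα_i.
Slice 1: Δl = 1.7/cos(-8.1°) = 1.717 m; N'_1 = 37·cos(-8.1°) = 36.6; c'Δl = 4.46; W sinα = -5.2
Slice 2: Δl = 3.1/cos15.4° = 3.215 m; N'_2 = 114·cos15.4° = 109.9; c'Δl = 8.36; W sinα = 30.3
Slice 3: Δl = 1.4/cos40.5° = 1.841 m; N'_3 = 19·cos40.5° = 14.4; c'Δl = 4.79; W sinα = 12.3
Σc'Δl = 17.6 kN/m; ΣN' = 161.0 kN/m; ΣW sinα = 37.4 kN/m
Resisting = 17.6 + 161.0·tan32.3° = 17.6 + 101.8 = 119.4 kN/m
FS = 119.4 / 37.4 = 3.192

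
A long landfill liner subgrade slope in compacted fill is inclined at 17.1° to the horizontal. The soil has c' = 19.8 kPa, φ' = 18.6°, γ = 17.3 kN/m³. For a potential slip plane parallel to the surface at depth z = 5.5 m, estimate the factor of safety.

FS = 1.83

For an infinite slope with a slip plane parallel to the surface (no pore pressure): FS = [c' + γz cos²β tanφ'] / [γz sinβ cosβ].
γz = 17.3·5.5 = 95.15 kN/m²
Numerator = 19.8 + 95.15·cos²17.1°·tan18.6° = 19.8 + 95.15·0.9135·0.3365 = 49.053 kPa
Denominator = 95.15·sin17.1°·cos17.1° = 95.15·0.2940·0.9558 = 26.741 kPa
FS = 49.053 / 26.741 = 1.834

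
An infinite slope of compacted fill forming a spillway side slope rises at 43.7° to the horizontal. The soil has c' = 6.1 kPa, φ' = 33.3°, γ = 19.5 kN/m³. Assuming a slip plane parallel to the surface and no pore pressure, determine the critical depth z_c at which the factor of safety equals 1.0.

z_c = 2.00 m

Setting FS = 1.00 in FS = [c' + γz cos²β tanφ'] / [γz sinβ cosβ] and solving for z:
z = c' / [γ cosβ (FS·sinβ − cosβ·tanφ')]
  = 6.1 / [19.5·cos43.7°·(1.00·sin43.7° − cos43.7°·tan33.3°)]
  = 6.1 / [19.5·0.7230·(1.00·0.6909 − 0.7230·0.6569)]
  = 6.1 / 3.0449 = 2.003 m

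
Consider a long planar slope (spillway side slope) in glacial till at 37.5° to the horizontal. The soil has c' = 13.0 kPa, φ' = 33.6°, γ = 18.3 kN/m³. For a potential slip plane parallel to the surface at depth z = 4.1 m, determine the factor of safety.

For an infinite slope with a slip plane parallel to the surface (no pore pressure): FS = [c' + γz cos²β tanφ'] / [γz sinβ cosβ].
γz = 18.3·4.1 = 75.03 kN/m²
Numerator = 13.0 + 75.03·cos²37.5°·tan33.6° = 13.0 + 75.03·0.6294·0.6644 = 44.376 kPa
Denominator = 75.03·sin37.5°·cos37.5° = 75.03·0.6088·0.7934 = 36.237 kPa
FS = 44.376 / 36.237 = 1.225

FS = 1.22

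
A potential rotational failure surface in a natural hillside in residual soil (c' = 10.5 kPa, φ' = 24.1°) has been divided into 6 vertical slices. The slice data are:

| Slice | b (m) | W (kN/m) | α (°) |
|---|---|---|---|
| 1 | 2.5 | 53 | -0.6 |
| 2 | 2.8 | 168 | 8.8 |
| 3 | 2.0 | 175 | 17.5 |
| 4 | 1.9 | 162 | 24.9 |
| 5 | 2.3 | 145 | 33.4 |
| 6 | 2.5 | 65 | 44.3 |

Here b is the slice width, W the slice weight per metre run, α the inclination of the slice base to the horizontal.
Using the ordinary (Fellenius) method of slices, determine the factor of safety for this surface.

Ordinary method of slices: FS = Σ[c'·Δl_i + (W_i cosα_i)·tanφ'] / Σ W_i sinα_i, with Δl_i = b_i / cosα_i.
Slice 1: Δl = 2.5/cos(-0.6°) = 2.500 m; N'_1 = 53·cos(-0.6°) = 53.0; c'Δl = 26.25; W sinα = -0.6
Slice 2: Δl = 2.8/cos8.8° = 2.833 m; N'_2 = 168·cos8.8° = 166.0; c'Δl = 29.75; W sinα = 25.7
Slice 3: Δl = 2.0/cos17.5° = 2.097 m; N'_3 = 175·cos17.5° = 166.9; c'Δl = 22.02; W sinα = 52.6
Slice 4: Δl = 1.9/cos24.9° = 2.095 m; N'_4 = 162·cos24.9° = 146.9; c'Δl = 21.99; W sinα = 68.2
Slice 5: Δl = 2.3/cos33.4° = 2.755 m; N'_5 = 145·cos33.4° = 121.1; c'Δl = 28.93; W sinα = 79.8
Slice 6: Δl = 2.5/cos44.3° = 3.493 m; N'_6 = 65·cos44.3° = 46.5; c'Δl = 36.68; W sinα = 45.4
Σc'Δl = 165.6 kN/m; ΣN' = 700.4 kN/m; ΣW sinα = 271.2 kN/m
Resisting = 165.6 + 700.4·tan24.1° = 165.6 + 313.3 = 478.9 kN/m
FS = 478.9 / 271.2 = 1.766

FS = 1.77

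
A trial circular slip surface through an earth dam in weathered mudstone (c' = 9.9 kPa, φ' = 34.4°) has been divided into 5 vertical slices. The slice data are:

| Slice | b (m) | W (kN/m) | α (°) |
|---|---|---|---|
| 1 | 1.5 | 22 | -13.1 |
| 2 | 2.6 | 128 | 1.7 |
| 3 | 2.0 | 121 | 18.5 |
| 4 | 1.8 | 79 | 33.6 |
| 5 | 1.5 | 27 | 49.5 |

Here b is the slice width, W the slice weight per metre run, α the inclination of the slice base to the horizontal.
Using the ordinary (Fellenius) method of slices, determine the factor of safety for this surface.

Ordinary method of slices: FS = Σ[c'·Δl_i + (W_i cosα_i)·tanφ'] / Σ W_i sinα_i, with Δl_i = b_i / cosα_i.
Slice 1: Δl = 1.5/cos(-13.1°) = 1.540 m; N'_1 = 22·cos(-13.1°) = 21.4; c'Δl = 15.25; W sinα = -5.0
Slice 2: Δl = 2.6/cos1.7° = 2.601 m; N'_2 = 128·cos1.7° = 127.9; c'Δl = 25.75; W sinα = 3.8
Slice 3: Δl = 2.0/cos18.5° = 2.109 m; N'_3 = 121·cos18.5° = 114.7; c'Δl = 20.88; W sinα = 38.4
Slice 4: Δl = 1.8/cos33.6° = 2.161 m; N'_4 = 79·cos33.6° = 65.8; c'Δl = 21.39; W sinα = 43.7
Slice 5: Δl = 1.5/cos49.5° = 2.310 m; N'_5 = 27·cos49.5° = 17.5; c'Δl = 22.87; W sinα = 20.5
Σc'Δl = 106.1 kN/m; ΣN' = 347.5 kN/m; ΣW sinα = 101.5 kN/m
Resisting = 106.1 + 347.5·tan34.4° = 106.1 + 237.9 = 344.0 kN/m
FS = 344.0 / 101.5 = 3.391

FS = 3.39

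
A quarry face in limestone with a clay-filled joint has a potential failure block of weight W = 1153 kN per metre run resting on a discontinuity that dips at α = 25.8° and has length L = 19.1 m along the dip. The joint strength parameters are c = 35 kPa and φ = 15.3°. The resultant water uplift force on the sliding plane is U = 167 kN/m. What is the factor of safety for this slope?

Resolving the block weight along and normal to the plane and applying the Mohr–Coulomb strength on the joint:
N' = W cosα − U = 1153·cos25.8° − 167 = 871.1 kN/m
Driving force T = W sinα = 1153·sin25.8° = 501.8 kN/m
Resisting force R = c·L + N'·tanφ = 35·19.1 + 871.1·tan15.3° = 668.5 + 238.3 = 906.8 kN/m
FS = R / T = 906.8 / 501.8 = 1.807

FS = 1.81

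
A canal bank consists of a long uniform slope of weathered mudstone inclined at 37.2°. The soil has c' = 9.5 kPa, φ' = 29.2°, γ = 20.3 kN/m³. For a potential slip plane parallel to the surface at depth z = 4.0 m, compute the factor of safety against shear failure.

For an infinite slope with a slip plane parallel to the surface (no pore pressure): FS = [c' + γz cos²β tanφ'] / [γz sinβ cosβ].
γz = 20.3·4.0 = 81.20 kN/m²
Numerator = 9.5 + 81.20·cos²37.2°·tan29.2° = 9.5 + 81.20·0.6345·0.5589 = 38.293 kPa
Denominator = 81.20·sin37.2°·cos37.2° = 81.20·0.6046·0.7965 = 39.104 kPa
FS = 38.293 / 39.104 = 0.979

FS = 0.98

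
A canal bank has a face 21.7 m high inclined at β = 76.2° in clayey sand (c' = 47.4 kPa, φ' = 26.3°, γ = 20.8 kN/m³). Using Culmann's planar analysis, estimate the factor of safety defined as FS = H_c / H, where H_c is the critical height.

FS = 1.03

H_c = (4c'/γ) · sinβ cosφ' / [1 − cos(β − φ')]
    = (4·47.4/20.8) · sin76.2°·cos26.3° / [1 − cos49.9°]
    = 9.115 · 0.8706 / 0.3559 = 22.30 m
FS = H_c / H = 22.30 / 21.7 = 1.028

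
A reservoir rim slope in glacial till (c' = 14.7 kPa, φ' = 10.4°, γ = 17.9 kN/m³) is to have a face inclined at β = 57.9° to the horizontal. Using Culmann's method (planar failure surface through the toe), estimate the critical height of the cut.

Culmann's analysis gives the critical failure plane at α_cr = (β + φ')/2 = (57.9 + 10.4)/2 = 34.1°, and the critical height
H_c = (4c'/γ) · sinβ cosφ' / [1 − cos(β − φ')]
    = (4·14.7/17.9) · sin57.9°·cos10.4° / [1 − cos(47.5°)]
    = 3.285 · 0.8471·0.9836 / [1 − 0.6756]
    = 3.285 · 0.8332 / 0.3244
    = 8.44 m

H_c = 8.44 m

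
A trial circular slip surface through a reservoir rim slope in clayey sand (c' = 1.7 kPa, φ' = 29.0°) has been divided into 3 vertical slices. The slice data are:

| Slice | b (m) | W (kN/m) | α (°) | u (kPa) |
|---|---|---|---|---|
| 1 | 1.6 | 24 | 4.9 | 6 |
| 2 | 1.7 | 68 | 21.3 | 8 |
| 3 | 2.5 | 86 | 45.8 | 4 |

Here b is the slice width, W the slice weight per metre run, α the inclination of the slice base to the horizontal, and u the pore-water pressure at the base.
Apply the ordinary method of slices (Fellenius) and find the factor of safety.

Ordinary method of slices: FS = Σ[c'·Δl_i + (W_i cosα_i − u_i·Δl_i)·tanφ'] / Σ W_i sinα_i, with Δl_i = b_i / cosα_i.
Slice 1: Δl = 1.6/cos4.9° = 1.606 m; N'_1 = 24·cos4.9° − 6·1.606 = 14.3; c'Δl = 2.73; W sinα = 2.1
Slice 2: Δl = 1.7/cos21.3° = 1.825 m; N'_2 = 68·cos21.3° − 8·1.825 = 48.8; c'Δl = 3.10; W sinα = 24.7
Slice 3: Δl = 2.5/cos45.8° = 3.586 m; N'_3 = 86·cos45.8° − 4·3.586 = 45.6; c'Δl = 6.10; W sinα = 61.7
Σc'Δl = 11.9 kN/m; ΣN' = 108.6 kN/m; ΣW sinα = 88.4 kN/m
Resisting = 11.9 + 108.6·tan29.0° = 11.9 + 60.2 = 72.2 kN/m
FS = 72.2 / 88.4 = 0.816

FS = 0.82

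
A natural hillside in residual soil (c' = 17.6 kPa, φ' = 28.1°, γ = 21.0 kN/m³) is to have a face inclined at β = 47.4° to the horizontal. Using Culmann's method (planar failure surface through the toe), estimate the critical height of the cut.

Culmann's analysis gives the critical failure plane at α_cr = (β + φ')/2 = (47.4 + 28.1)/2 = 37.8°, and the critical height
H_c = (4c'/γ) · sinβ cosφ' / [1 − cos(β − φ')]
    = (4·17.6/21.0) · sin47.4°·cos28.1° / [1 − cos(19.3°)]
    = 3.352 · 0.7361·0.8821 / [1 − 0.9438]
    = 3.352 · 0.6493 / 0.0562
    = 38.73 m

H_c = 38.73 m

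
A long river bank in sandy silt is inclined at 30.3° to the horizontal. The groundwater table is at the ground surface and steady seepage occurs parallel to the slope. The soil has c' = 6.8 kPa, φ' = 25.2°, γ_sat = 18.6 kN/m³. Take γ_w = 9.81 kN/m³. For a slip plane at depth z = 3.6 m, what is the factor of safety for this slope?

FS = 0.61

With seepage parallel to the slope and the water table at the surface, the effective normal stress on the slip plane uses the buoyant unit weight γ' = γ_sat − γ_w while the driving shear stress uses γ_sat:
FS = [c' + γ' z cos²β tanφ'] / [γ_sat z sinβ cosβ]
γ' = 18.6 − 9.81 = 8.79 kN/m³
Numerator = 6.8 + 8.79·3.6·cos²30.3°·tan25.2° = 6.8 + 8.79·3.6·0.7455·0.4706 = 17.900 kPa
Denominator = 18.6·3.6·sin30.3°·cos30.3° = 18.6·3.6·0.5045·0.8634 = 29.168 kPa
FS = 17.900 / 29.168 = 0.614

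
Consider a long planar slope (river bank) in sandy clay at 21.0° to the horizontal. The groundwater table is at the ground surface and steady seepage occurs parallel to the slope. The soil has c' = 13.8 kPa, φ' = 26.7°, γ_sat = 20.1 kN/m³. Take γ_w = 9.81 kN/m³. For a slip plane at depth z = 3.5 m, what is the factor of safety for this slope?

FS = 1.26

With seepage parallel to the slope and the water table at the surface, the effective normal stress on the slip plane uses the buoyant unit weight γ' = γ_sat − γ_w while the driving shear stress uses γ_sat:
FS = [c' + γ' z cos²β tanφ'] / [γ_sat z sinβ cosβ]
γ' = 20.1 − 9.81 = 10.29 kN/m³
Numerator = 13.8 + 10.29·3.5·cos²21.0°·tan26.7° = 13.8 + 10.29·3.5·0.8716·0.5029 = 29.587 kPa
Denominator = 20.1·3.5·sin21.0°·cos21.0° = 20.1·3.5·0.3584·0.9336 = 23.537 kPa
FS = 29.587 / 23.537 = 1.257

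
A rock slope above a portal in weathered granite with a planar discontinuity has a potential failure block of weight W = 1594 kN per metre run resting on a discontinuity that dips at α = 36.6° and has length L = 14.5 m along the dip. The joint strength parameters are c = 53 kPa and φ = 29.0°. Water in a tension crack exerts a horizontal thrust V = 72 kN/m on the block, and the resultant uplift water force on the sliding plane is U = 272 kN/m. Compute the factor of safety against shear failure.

FS = 1.29

Resolving the block weight along and normal to the plane and applying the Mohr–Coulomb strength on the joint:
N' = W cosα − U − V sinα = 1594·cos36.6° − 272 − 72·sin36.6° = 964.8 kN/m
Driving force T = W sinα + V cosα = 1594·sin36.6° + 72·cos36.6° = 1008.2 kN/m
Resisting force R = c·L + N'·tanφ = 53·14.5 + 964.8·tan29.0° = 768.5 + 534.8 = 1303.3 kN/m
FS = R / T = 1303.3 / 1008.2 = 1.293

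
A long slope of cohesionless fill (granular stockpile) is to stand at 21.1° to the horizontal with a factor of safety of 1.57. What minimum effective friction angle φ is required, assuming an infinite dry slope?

FS = tanφ/tanβ ⇒ tanφ = FS · tanβ = 1.57 · tan21.1° = 0.6058
φ = arctan(0.6058) = 31.21°

φ = 31.2°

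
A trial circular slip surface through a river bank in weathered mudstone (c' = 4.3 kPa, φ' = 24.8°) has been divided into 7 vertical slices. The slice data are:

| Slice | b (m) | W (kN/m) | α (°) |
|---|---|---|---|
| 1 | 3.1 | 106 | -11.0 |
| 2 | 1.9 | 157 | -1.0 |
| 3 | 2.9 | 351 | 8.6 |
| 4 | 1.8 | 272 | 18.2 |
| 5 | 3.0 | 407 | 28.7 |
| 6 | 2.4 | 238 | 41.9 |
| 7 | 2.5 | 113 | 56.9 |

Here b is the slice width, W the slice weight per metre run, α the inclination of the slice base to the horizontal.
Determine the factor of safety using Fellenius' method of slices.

Ordinary method of slices: FS = Σ[c'·Δl_i + (W_i cosα_i)·tanφ'] / Σ W_i sinα_i, with Δl_i = b_i / cosα_i.
Slice 1: Δl = 3.1/cos(-11.0°) = 3.158 m; N'_1 = 106·cos(-11.0°) = 104.1; c'Δl = 13.58; W sinα = -20.2
Slice 2: Δl = 1.9/cos(-1.0°) = 1.900 m; N'_2 = 157·cos(-1.0°) = 157.0; c'Δl = 8.17; W sinα = -2.7
Slice 3: Δl = 2.9/cos8.6° = 2.933 m; N'_3 = 351·cos8.6° = 347.1; c'Δl = 12.61; W sinα = 52.5
Slice 4: Δl = 1.8/cos18.2° = 1.895 m; N'_4 = 272·cos18.2° = 258.4; c'Δl = 8.15; W sinα = 85.0
Slice 5: Δl = 3.0/cos28.7° = 3.420 m; N'_5 = 407·cos28.7° = 357.0; c'Δl = 14.71; W sinα = 195.5
Slice 6: Δl = 2.4/cos41.9° = 3.224 m; N'_6 = 238·cos41.9° = 177.1; c'Δl = 13.87; W sinα = 158.9
Slice 7: Δl = 2.5/cos56.9° = 4.578 m; N'_7 = 113·cos56.9° = 61.7; c'Δl = 19.68; W sinα = 94.7
Σc'Δl = 90.8 kN/m; ΣN' = 1462.3 kN/m; ΣW sinα = 563.5 kN/m
Resisting = 90.8 + 1462.3·tan24.8° = 90.8 + 675.7 = 766.5 kN/m
FS = 766.5 / 563.5 = 1.360

FS = 1.36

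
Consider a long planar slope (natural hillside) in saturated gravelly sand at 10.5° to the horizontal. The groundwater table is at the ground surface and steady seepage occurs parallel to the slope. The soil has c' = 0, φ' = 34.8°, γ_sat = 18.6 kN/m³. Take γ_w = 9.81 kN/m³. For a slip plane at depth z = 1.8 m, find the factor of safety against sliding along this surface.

With seepage parallel to the slope and the water table at the surface, the effective normal stress on the slip plane uses the buoyant unit weight γ' = γ_sat − γ_w while the driving shear stress uses γ_sat:
FS = [c' + γ' z cos²β tanφ'] / [γ_sat z sinβ cosβ]
(For c' = 0 this reduces to FS = (γ'/γ_sat)·tanφ'/tanβ.)
γ' = 18.6 − 9.81 = 8.79 kN/m³
Numerator = 0.0 + 8.79·1.8·cos²10.5°·tan34.8° = 0.0 + 8.79·1.8·0.9668·0.6950 = 10.631 kPa
Denominator = 18.6·1.8·sin10.5°·cos10.5° = 18.6·1.8·0.1822·0.9833 = 5.999 kPa
FS = 10.631 / 5.999 = 1.772

FS = 1.77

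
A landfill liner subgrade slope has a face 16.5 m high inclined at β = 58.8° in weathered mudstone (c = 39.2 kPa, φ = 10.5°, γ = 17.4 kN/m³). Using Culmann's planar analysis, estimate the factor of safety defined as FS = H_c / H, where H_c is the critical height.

FS = 1.37

H_c = (4c/γ) · sinβ cosφ / [1 − cos(β − φ)]
    = (4·39.2/17.4) · sin58.8°·cos10.5° / [1 − cos48.3°]
    = 9.011 · 0.8410 / 0.3348 = 22.64 m
FS = H_c / H = 22.64 / 16.5 = 1.372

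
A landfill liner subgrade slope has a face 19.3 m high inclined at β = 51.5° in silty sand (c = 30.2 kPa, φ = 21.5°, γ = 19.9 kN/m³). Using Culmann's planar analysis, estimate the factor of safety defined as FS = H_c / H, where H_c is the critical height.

H_c = (4c/γ) · sinβ cosφ / [1 − cos(β − φ)]
    = (4·30.2/19.9) · sin51.5°·cos21.5° / [1 − cos30.0°]
    = 6.070 · 0.7282 / 0.1340 = 32.99 m
FS = H_c / H = 32.99 / 19.3 = 1.709

FS = 1.71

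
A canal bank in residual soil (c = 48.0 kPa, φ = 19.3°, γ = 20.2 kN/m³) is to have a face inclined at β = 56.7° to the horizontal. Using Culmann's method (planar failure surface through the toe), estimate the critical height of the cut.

Culmann's analysis gives the critical failure plane at α_cr = (β + φ)/2 = (56.7 + 19.3)/2 = 38.0°, and the critical height
H_c = (4c/γ) · sinβ cosφ / [1 − cos(β − φ)]
    = (4·48.0/20.2) · sin56.7°·cos19.3° / [1 − cos(37.4°)]
    = 9.505 · 0.8358·0.9438 / [1 − 0.7944]
    = 9.505 · 0.7888 / 0.2056
    = 36.47 m

H_c = 36.47 m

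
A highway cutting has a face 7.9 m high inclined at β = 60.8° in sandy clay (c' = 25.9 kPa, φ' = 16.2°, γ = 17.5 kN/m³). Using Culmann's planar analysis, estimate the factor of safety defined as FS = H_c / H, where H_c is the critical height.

FS = 2.18

H_c = (4c'/γ) · sinβ cosφ' / [1 − cos(β − φ')]
    = (4·25.9/17.5) · sin60.8°·cos16.2° / [1 − cos44.6°]
    = 5.920 · 0.8383 / 0.2880 = 17.23 m
FS = H_c / H = 17.23 / 7.9 = 2.181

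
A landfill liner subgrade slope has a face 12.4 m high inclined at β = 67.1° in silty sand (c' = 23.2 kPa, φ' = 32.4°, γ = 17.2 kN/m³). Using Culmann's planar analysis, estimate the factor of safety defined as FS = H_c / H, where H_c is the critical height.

FS = 1.90

H_c = (4c'/γ) · sinβ cosφ' / [1 − cos(β − φ')]
    = (4·23.2/17.2) · sin67.1°·cos32.4° / [1 − cos34.7°]
    = 5.395 · 0.7778 / 0.1779 = 23.59 m
FS = H_c / H = 23.59 / 12.4 = 1.903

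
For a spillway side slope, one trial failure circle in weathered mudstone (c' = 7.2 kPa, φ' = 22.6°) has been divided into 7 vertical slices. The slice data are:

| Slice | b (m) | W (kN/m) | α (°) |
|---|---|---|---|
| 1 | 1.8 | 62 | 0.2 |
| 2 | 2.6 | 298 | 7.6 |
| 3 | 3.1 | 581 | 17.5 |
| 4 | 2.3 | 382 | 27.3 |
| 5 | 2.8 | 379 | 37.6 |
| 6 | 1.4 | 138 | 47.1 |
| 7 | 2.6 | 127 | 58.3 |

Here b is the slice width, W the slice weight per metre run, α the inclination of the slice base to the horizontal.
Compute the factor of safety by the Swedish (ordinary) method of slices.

FS = 1.04

Ordinary method of slices: FS = Σ[c'·Δl_i + (W_i cosα_i)·tanφ'] / Σ W_i sinα_i, with Δl_i = b_i / cosα_i.
Slice 1: Δl = 1.8/cos0.2° = 1.800 m; N'_1 = 62·cos0.2° = 62.0; c'Δl = 12.96; W sinα = 0.2
Slice 2: Δl = 2.6/cos7.6° = 2.623 m; N'_2 = 298·cos7.6° = 295.4; c'Δl = 18.89; W sinα = 39.4
Slice 3: Δl = 3.1/cos17.5° = 3.250 m; N'_3 = 581·cos17.5° = 554.1; c'Δl = 23.40; W sinα = 174.7
Slice 4: Δl = 2.3/cos27.3° = 2.588 m; N'_4 = 382·cos27.3° = 339.5; c'Δl = 18.64; W sinα = 175.2
Slice 5: Δl = 2.8/cos37.6° = 3.534 m; N'_5 = 379·cos37.6° = 300.3; c'Δl = 25.45; W sinα = 231.2
Slice 6: Δl = 1.4/cos47.1° = 2.057 m; N'_6 = 138·cos47.1° = 93.9; c'Δl = 14.81; W sinα = 101.1
Slice 7: Δl = 2.6/cos58.3° = 4.948 m; N'_7 = 127·cos58.3° = 66.7; c'Δl = 35.63; W sinα = 108.1
Σc'Δl = 149.8 kN/m; ΣN' = 1711.9 kN/m; ΣW sinα = 829.9 kN/m
Resisting = 149.8 + 1711.9·tan22.6° = 149.8 + 712.6 = 862.4 kN/m
FS = 862.4 / 829.9 = 1.039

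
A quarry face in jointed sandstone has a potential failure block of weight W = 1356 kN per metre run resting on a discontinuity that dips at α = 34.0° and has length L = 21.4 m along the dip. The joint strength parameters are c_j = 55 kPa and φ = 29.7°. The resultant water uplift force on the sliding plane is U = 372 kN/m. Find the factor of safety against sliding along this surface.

Resolving the block weight along and normal to the plane and applying the Mohr–Coulomb strength on the joint:
N' = W cosα − U = 1356·cos34.0° − 372 = 752.2 kN/m
Driving force T = W sinα = 1356·sin34.0° = 758.3 kN/m
Resisting force R = c_j·L + N'·tanφ = 55·21.4 + 752.2·tan29.7° = 1177.0 + 429.0 = 1606.0 kN/m
FS = R / T = 1606.0 / 758.3 = 2.118

FS = 2.12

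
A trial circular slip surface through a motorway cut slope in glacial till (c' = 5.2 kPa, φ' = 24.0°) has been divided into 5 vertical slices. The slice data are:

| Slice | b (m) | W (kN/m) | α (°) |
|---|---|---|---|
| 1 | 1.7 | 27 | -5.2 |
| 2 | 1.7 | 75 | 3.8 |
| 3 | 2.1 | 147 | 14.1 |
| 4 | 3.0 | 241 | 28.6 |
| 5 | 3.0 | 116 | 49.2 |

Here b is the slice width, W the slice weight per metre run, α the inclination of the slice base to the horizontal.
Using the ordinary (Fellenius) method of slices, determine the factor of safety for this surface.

FS = 1.27

Ordinary method of slices: FS = Σ[c'·Δl_i + (W_i cosα_i)·tanφ'] / Σ W_i sinα_i, with Δl_i = b_i / cosα_i.
Slice 1: Δl = 1.7/cos(-5.2°) = 1.707 m; N'_1 = 27·cos(-5.2°) = 26.9; c'Δl = 8.88; W sinα = -2.4
Slice 2: Δl = 1.7/cos3.8° = 1.704 m; N'_2 = 75·cos3.8° = 74.8; c'Δl = 8.86; W sinα = 5.0
Slice 3: Δl = 2.1/cos14.1° = 2.165 m; N'_3 = 147·cos14.1° = 142.6; c'Δl = 11.26; W sinα = 35.8
Slice 4: Δl = 3.0/cos28.6° = 3.417 m; N'_4 = 241·cos28.6° = 211.6; c'Δl = 17.77; W sinα = 115.4
Slice 5: Δl = 3.0/cos49.2° = 4.591 m; N'_5 = 116·cos49.2° = 75.8; c'Δl = 23.87; W sinα = 87.8
Σc'Δl = 70.6 kN/m; ΣN' = 531.7 kN/m; ΣW sinα = 241.5 kN/m
Resisting = 70.6 + 531.7·tan24.0° = 70.6 + 236.7 = 307.4 kN/m
FS = 307.4 / 241.5 = 1.273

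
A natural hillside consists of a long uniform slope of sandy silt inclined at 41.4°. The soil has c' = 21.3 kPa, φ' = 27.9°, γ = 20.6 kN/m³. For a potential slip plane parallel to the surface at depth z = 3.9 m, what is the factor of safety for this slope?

FS = 1.14

For an infinite slope with a slip plane parallel to the surface (no pore pressure): FS = [c' + γz cos²β tanφ'] / [γz sinβ cosβ].
γz = 20.6·3.9 = 80.34 kN/m²
Numerator = 21.3 + 80.34·cos²41.4°·tan27.9° = 21.3 + 80.34·0.5627·0.5295 = 45.235 kPa
Denominator = 80.34·sin41.4°·cos41.4° = 80.34·0.6613·0.7501 = 39.853 kPa
FS = 45.235 / 39.853 = 1.135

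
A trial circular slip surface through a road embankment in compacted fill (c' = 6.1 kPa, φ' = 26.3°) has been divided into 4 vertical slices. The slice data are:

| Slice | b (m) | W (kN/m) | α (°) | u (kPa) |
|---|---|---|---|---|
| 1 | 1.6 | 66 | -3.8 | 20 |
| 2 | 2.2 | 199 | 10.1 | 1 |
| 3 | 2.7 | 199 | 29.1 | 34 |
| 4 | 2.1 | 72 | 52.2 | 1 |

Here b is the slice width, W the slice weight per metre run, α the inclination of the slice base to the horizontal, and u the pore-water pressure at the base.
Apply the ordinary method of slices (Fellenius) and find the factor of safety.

Ordinary method of slices: FS = Σ[c'·Δl_i + (W_i cosα_i − u_i·Δl_i)·tanφ'] / Σ W_i sinα_i, with Δl_i = b_i / cosα_i.
Slice 1: Δl = 1.6/cos(-3.8°) = 1.604 m; N'_1 = 66·cos(-3.8°) − 20·1.604 = 33.8; c'Δl = 9.78; W sinα = -4.4
Slice 2: Δl = 2.2/cos10.1° = 2.235 m; N'_2 = 199·cos10.1° − 1·2.235 = 193.7; c'Δl = 13.63; W sinα = 34.9
Slice 3: Δl = 2.7/cos29.1° = 3.090 m; N'_3 = 199·cos29.1° − 34·3.090 = 68.8; c'Δl = 18.85; W sinα = 96.8
Slice 4: Δl = 2.1/cos52.2° = 3.426 m; N'_4 = 72·cos52.2° − 1·3.426 = 40.7; c'Δl = 20.90; W sinα = 56.9
Σc'Δl = 63.2 kN/m; ΣN' = 337.0 kN/m; ΣW sinα = 184.2 kN/m
Resisting = 63.2 + 337.0·tan26.3° = 63.2 + 166.5 = 229.7 kN/m
FS = 229.7 / 184.2 = 1.247

FS = 1.25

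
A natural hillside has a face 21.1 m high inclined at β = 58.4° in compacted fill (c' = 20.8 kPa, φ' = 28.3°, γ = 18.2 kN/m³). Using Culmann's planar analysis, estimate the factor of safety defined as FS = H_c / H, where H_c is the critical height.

H_c = (4c'/γ) · sinβ cosφ' / [1 − cos(β − φ')]
    = (4·20.8/18.2) · sin58.4°·cos28.3° / [1 − cos30.1°]
    = 4.571 · 0.7499 / 0.1348 = 25.42 m
FS = H_c / H = 25.42 / 21.1 = 1.205

FS = 1.20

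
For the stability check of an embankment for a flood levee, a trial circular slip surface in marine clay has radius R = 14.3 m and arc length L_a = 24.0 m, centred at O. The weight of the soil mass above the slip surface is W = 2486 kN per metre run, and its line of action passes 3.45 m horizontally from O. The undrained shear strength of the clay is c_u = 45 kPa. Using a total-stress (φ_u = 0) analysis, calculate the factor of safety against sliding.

Taking moments about the centre O, the resisting moment is provided by the undrained shear strength acting along the arc:
M_R = c_u·L_a·R = 45·24.00·14.3 = 15444.0 kN·m/m
M_D = W·d = 2486·3.45 = 8576.7 kN·m/m
FS = M_R / M_D = 15444.0 / 8576.7 = 1.801

FS = 1.80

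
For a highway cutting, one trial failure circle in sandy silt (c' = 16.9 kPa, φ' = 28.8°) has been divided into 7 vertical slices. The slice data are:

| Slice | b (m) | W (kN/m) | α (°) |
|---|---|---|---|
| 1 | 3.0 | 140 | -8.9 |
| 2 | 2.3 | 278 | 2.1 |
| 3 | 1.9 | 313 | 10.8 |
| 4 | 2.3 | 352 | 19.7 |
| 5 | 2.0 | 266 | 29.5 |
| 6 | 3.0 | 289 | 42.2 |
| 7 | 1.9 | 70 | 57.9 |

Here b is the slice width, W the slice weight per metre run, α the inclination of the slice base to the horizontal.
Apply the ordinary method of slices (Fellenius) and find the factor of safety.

FS = 2.14

Ordinary method of slices: FS = Σ[c'·Δl_i + (W_i cosα_i)·tanφ'] / Σ W_i sinα_i, with Δl_i = b_i / cosα_i.
Slice 1: Δl = 3.0/cos(-8.9°) = 3.037 m; N'_1 = 140·cos(-8.9°) = 138.3; c'Δl = 51.32; W sinα = -21.7
Slice 2: Δl = 2.3/cos2.1° = 2.302 m; N'_2 = 278·cos2.1° = 277.8; c'Δl = 38.90; W sinα = 10.2
Slice 3: Δl = 1.9/cos10.8° = 1.934 m; N'_3 = 313·cos10.8° = 307.5; c'Δl = 32.69; W sinα = 58.7
Slice 4: Δl = 2.3/cos19.7° = 2.443 m; N'_4 = 352·cos19.7° = 331.4; c'Δl = 41.29; W sinα = 118.7
Slice 5: Δl = 2.0/cos29.5° = 2.298 m; N'_5 = 266·cos29.5° = 231.5; c'Δl = 38.83; W sinα = 131.0
Slice 6: Δl = 3.0/cos42.2° = 4.050 m; N'_6 = 289·cos42.2° = 214.1; c'Δl = 68.44; W sinα = 194.1
Slice 7: Δl = 1.9/cos57.9° = 3.575 m; N'_7 = 70·cos57.9° = 37.2; c'Δl = 60.43; W sinα = 59.3
Σc'Δl = 331.9 kN/m; ΣN' = 1537.8 kN/m; ΣW sinα = 550.2 kN/m
Resisting = 331.9 + 1537.8·tan28.8° = 331.9 + 845.4 = 1177.3 kN/m
FS = 1177.3 / 550.2 = 2.140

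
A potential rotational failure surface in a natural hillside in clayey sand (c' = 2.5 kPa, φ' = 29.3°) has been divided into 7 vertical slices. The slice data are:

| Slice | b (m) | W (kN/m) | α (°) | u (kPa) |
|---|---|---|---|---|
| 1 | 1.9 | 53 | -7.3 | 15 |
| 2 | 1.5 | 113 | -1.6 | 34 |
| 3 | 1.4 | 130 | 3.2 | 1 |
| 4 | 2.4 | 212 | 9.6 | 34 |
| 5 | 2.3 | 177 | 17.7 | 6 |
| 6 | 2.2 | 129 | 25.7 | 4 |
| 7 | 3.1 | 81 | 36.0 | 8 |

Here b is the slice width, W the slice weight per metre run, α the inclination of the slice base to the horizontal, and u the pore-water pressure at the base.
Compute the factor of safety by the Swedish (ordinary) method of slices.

Ordinary method of slices: FS = Σ[c'·Δl_i + (W_i cosα_i − u_i·Δl_i)·tanφ'] / Σ W_i sinα_i, with Δl_i = b_i / cosα_i.
Slice 1: Δl = 1.9/cos(-7.3°) = 1.916 m; N'_1 = 53·cos(-7.3°) − 15·1.916 = 23.8; c'Δl = 4.79; W sinα = -6.7
Slice 2: Δl = 1.5/cos(-1.6°) = 1.501 m; N'_2 = 113·cos(-1.6°) − 34·1.501 = 61.9; c'Δl = 3.75; W sinα = -3.2
Slice 3: Δl = 1.4/cos3.2° = 1.402 m; N'_3 = 130·cos3.2° − 1·1.402 = 128.4; c'Δl = 3.51; W sinα = 7.3
Slice 4: Δl = 2.4/cos9.6° = 2.434 m; N'_4 = 212·cos9.6° − 34·2.434 = 126.3; c'Δl = 6.09; W sinα = 35.4
Slice 5: Δl = 2.3/cos17.7° = 2.414 m; N'_5 = 177·cos17.7° − 6·2.414 = 154.1; c'Δl = 6.04; W sinα = 53.8
Slice 6: Δl = 2.2/cos25.7° = 2.442 m; N'_6 = 129·cos25.7° − 4·2.442 = 106.5; c'Δl = 6.10; W sinα = 55.9
Slice 7: Δl = 3.1/cos36.0° = 3.832 m; N'_7 = 81·cos36.0° − 8·3.832 = 34.9; c'Δl = 9.58; W sinα = 47.6
Σc'Δl = 39.9 kN/m; ΣN' = 635.9 kN/m; ΣW sinα = 190.1 kN/m
Resisting = 39.9 + 635.9·tan29.3° = 39.9 + 356.9 = 396.7 kN/m
FS = 396.7 / 190.1 = 2.087

FS = 2.09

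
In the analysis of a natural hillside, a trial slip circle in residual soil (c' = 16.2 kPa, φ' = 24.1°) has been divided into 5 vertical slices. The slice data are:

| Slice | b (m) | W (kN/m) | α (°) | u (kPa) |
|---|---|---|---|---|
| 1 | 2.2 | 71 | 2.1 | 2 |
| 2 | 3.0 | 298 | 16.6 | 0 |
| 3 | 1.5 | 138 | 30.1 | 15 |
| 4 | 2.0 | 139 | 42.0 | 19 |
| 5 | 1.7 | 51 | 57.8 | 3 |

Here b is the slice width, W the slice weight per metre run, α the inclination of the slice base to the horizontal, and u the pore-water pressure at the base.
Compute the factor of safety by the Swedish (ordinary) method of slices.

FS = 1.50

Ordinary method of slices: FS = Σ[c'·Δl_i + (W_i cosα_i − u_i·Δl_i)·tanφ'] / Σ W_i sinα_i, with Δl_i = b_i / cosα_i.
Slice 1: Δl = 2.2/cos2.1° = 2.201 m; N'_1 = 71·cos2.1° − 2·2.201 = 66.5; c'Δl = 35.66; W sinα = 2.6
Slice 2: Δl = 3.0/cos16.6° = 3.130 m; N'_2 = 298·cos16.6° − 0·3.130 = 285.6; c'Δl = 50.71; W sinα = 85.1
Slice 3: Δl = 1.5/cos30.1° = 1.734 m; N'_3 = 138·cos30.1° − 15·1.734 = 93.4; c'Δl = 28.09; W sinα = 69.2
Slice 4: Δl = 2.0/cos42.0° = 2.691 m; N'_4 = 139·cos42.0° − 19·2.691 = 52.2; c'Δl = 43.60; W sinα = 93.0
Slice 5: Δl = 1.7/cos57.8° = 3.190 m; N'_5 = 51·cos57.8° − 3·3.190 = 17.6; c'Δl = 51.68; W sinα = 43.2
Σc'Δl = 209.7 kN/m; ΣN' = 515.3 kN/m; ΣW sinα = 293.1 kN/m
Resisting = 209.7 + 515.3·tan24.1° = 209.7 + 230.5 = 440.2 kN/m
FS = 440.2 / 293.1 = 1.502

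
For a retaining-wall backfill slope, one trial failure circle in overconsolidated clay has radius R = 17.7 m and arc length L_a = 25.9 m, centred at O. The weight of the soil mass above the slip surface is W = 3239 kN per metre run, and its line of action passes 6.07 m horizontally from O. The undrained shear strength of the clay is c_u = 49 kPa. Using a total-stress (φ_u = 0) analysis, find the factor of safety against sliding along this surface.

FS = 1.14

Taking moments about the centre O, the resisting moment is provided by the undrained shear strength acting along the arc:
M_R = c_u·L_a·R = 49·25.90·17.7 = 22463.1 kN·m/m
M_D = W·d = 3239·6.07 = 19660.7 kN·m/m
FS = M_R / M_D = 22463.1 / 19660.7 = 1.143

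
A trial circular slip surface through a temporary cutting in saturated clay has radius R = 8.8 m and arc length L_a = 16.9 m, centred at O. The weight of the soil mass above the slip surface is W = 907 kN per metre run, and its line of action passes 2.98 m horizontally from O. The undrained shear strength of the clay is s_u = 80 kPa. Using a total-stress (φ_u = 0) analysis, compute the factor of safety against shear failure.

Taking moments about the centre O, the resisting moment is provided by the undrained shear strength acting along the arc:
M_R = s_u·L_a·R = 80·16.90·8.8 = 11897.6 kN·m/m
M_D = W·d = 907·2.98 = 2702.9 kN·m/m
FS = M_R / M_D = 11897.6 / 2702.9 = 4.402

FS = 4.40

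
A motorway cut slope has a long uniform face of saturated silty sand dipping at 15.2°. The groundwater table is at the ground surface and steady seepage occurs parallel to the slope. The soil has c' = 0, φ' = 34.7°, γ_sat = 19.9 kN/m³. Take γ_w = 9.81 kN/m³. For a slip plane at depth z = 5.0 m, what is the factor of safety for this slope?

FS = 1.29

With seepage parallel to the slope and the water table at the surface, the effective normal stress on the slip plane uses the buoyant unit weight γ' = γ_sat − γ_w while the driving shear stress uses γ_sat:
FS = [c' + γ' z cos²β tanφ'] / [γ_sat z sinβ cosβ]
(For c' = 0 this reduces to FS = (γ'/γ_sat)·tanφ'/tanβ.)
γ' = 19.9 − 9.81 = 10.09 kN/m³
Numerator = 0.0 + 10.09·5.0·cos²15.2°·tan34.7° = 0.0 + 10.09·5.0·0.9313·0.6924 = 32.532 kPa
Denominator = 19.9·5.0·sin15.2°·cos15.2° = 19.9·5.0·0.2622·0.9650 = 25.175 kPa
FS = 32.532 / 25.175 = 1.292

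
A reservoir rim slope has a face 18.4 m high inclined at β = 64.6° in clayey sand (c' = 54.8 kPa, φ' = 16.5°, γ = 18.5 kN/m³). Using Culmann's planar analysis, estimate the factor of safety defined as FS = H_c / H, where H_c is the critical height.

FS = 1.68

H_c = (4c'/γ) · sinβ cosφ' / [1 − cos(β − φ')]
    = (4·54.8/18.5) · sin64.6°·cos16.5° / [1 − cos48.1°]
    = 11.849 · 0.8661 / 0.3322 = 30.90 m
FS = H_c / H = 30.90 / 18.4 = 1.679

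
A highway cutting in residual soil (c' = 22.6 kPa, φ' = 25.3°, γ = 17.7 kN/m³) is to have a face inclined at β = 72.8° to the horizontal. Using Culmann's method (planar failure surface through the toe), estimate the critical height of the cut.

Culmann's analysis gives the critical failure plane at α_cr = (β + φ')/2 = (72.8 + 25.3)/2 = 49.0°, and the critical height
H_c = (4c'/γ) · sinβ cosφ' / [1 − cos(β − φ')]
    = (4·22.6/17.7) · sin72.8°·cos25.3° / [1 − cos(47.5°)]
    = 5.107 · 0.9553·0.9041 / [1 − 0.6756]
    = 5.107 · 0.8637 / 0.3244
    = 13.60 m

H_c = 13.60 m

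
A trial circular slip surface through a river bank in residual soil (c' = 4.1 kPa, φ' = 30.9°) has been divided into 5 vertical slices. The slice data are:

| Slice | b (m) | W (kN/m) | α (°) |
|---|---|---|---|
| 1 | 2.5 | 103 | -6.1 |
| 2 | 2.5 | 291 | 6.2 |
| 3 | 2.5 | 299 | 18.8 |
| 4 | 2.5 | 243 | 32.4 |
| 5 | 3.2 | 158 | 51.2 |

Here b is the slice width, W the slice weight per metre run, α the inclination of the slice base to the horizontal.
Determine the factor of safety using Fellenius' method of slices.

FS = 1.76

Ordinary method of slices: FS = Σ[c'·Δl_i + (W_i cosα_i)·tanφ'] / Σ W_i sinα_i, with Δl_i = b_i / cosα_i.
Slice 1: Δl = 2.5/cos(-6.1°) = 2.514 m; N'_1 = 103·cos(-6.1°) = 102.4; c'Δl = 10.31; W sinα = -10.9
Slice 2: Δl = 2.5/cos6.2° = 2.515 m; N'_2 = 291·cos6.2° = 289.3; c'Δl = 10.31; W sinα = 31.4
Slice 3: Δl = 2.5/cos18.8° = 2.641 m; N'_3 = 299·cos18.8° = 283.0; c'Δl = 10.83; W sinα = 96.4
Slice 4: Δl = 2.5/cos32.4° = 2.961 m; N'_4 = 243·cos32.4° = 205.2; c'Δl = 12.14; W sinα = 130.2
Slice 5: Δl = 3.2/cos51.2° = 5.107 m; N'_5 = 158·cos51.2° = 99.0; c'Δl = 20.94; W sinα = 123.1
Σc'Δl = 64.5 kN/m; ΣN' = 978.9 kN/m; ΣW sinα = 370.2 kN/m
Resisting = 64.5 + 978.9·tan30.9° = 64.5 + 585.9 = 650.4 kN/m
FS = 650.4 / 370.2 = 1.757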